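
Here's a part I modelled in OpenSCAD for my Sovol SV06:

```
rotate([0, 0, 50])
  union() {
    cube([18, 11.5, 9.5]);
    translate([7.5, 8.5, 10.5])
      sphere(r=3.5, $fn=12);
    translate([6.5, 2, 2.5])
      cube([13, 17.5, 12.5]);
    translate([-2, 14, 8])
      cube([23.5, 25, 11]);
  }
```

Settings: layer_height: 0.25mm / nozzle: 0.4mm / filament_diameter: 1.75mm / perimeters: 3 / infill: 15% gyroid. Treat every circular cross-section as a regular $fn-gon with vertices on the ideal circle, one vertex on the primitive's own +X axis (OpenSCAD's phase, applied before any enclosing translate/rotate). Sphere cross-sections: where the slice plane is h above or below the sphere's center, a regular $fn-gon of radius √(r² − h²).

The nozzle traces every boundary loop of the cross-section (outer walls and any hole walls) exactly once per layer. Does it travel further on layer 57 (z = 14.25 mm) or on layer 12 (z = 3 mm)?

layer 57 (z = 14.25 mm)

Layer 57 (z = 14.25): the cube is not intersected at this z (z outside [0, 9.5]); the sphere at (7.5, 8.5) is absent (|z−center|=3.750 > r=3.5); the cube at (6.5, 2) is present — its section is the full 13×17.5 rectangle (perimeter 61.00 mm); the cube at (-2, 14) is present — its section is the full 23.5×25 rectangle (perimeter 97.00 mm); Taking the union: the regions partially overlap (shared area 71.50 mm²), so the edge portions inside another operand are dropped and the merged outline is re-measured after clipping — boundary = 121.00 mm; (whole slice rotated 50° about Z — lengths, areas and connectivity unchanged). So its perimeter = 121.00 mm. Layer 12 (z = 3): the 18×11.5 cube contributes its full rectangle (perimeter 59.00 mm); the sphere at (7.5, 8.5) is absent (|z−center|=7.500 > r=3.5); the cube at (6.5, 2) (footprint 13×17.5) is included at this height (perimeter 61.00 mm); the cube at (-2, 14) is not intersected at this z (z outside [8, 19]); Combining (union): the regions partially overlap (shared area 109.25 mm²), so the edge portions inside another operand are dropped and the merged outline is re-measured after clipping — boundary = 78.00 mm; (whole slice rotated 50° about Z — lengths, areas and connectivity unchanged). So its perimeter = 78.00 mm. Layer 57 is larger (121.00 vs 78.00 mm).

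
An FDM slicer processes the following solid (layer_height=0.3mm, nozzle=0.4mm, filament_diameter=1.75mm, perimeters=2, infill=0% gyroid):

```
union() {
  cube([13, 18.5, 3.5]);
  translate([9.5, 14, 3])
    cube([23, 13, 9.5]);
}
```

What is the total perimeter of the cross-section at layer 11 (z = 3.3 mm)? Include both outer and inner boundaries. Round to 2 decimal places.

At z = 3.3 mm: the cube is present — its section is the full 13×18.5 rectangle (perimeter 63.00 mm); the cube at (9.5, 14) (footprint 23×13) is included at this height (perimeter 72.00 mm); Merging all regions: the regions partially overlap (shared area 15.75 mm²), so the edge portions inside another operand are dropped and the merged outline is re-measured after clipping — boundary = 119.00 mm. Overall, the cross-section is a single solid region. Total boundary length (outer) = 119.00 mm.

119.00 mm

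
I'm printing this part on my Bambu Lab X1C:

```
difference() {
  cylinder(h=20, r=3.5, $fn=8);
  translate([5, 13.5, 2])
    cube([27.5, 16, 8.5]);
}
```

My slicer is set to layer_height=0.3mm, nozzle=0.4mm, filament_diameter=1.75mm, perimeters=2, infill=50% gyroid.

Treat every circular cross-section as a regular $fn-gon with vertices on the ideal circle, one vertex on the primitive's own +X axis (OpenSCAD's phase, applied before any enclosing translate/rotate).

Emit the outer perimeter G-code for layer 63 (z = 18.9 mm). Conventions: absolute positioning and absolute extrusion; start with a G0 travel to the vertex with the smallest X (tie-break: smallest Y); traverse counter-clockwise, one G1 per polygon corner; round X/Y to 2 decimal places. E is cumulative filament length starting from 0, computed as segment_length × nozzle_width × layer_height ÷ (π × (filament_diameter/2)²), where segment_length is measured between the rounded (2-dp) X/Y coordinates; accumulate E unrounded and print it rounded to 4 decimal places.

At z = 18.9 mm: the cylinder: section is a regular 8-gon, circumradius r=3.5; the cube at (5, 13.5) does not reach this height (z outside [2, 10.5]); After the difference (first − rest): none of the subtracted shapes is present at this height, so the r=3.5 cylinder is unchanged — 1 connected region. The outline is a single polygon with 8 vertices. Extrusion per mm of travel: 0.4 × 0.3 / (π × 0.875²) = 0.049890. Accumulating E over each segment gives final E = 1.0681.

G0 X-3.50 Y0.00 Z18.90
G1 X-2.47 Y-2.47 E0.1335
G1 X0.00 Y-3.50 E0.2670
G1 X2.47 Y-2.47 E0.4005
G1 X3.50 Y0.00 E0.5341
G1 X2.47 Y2.47 E0.6676
G1 X0.00 Y3.50 E0.8011
G1 X-2.47 Y2.47 E0.9346
G1 X-3.50 Y0.00 E1.0681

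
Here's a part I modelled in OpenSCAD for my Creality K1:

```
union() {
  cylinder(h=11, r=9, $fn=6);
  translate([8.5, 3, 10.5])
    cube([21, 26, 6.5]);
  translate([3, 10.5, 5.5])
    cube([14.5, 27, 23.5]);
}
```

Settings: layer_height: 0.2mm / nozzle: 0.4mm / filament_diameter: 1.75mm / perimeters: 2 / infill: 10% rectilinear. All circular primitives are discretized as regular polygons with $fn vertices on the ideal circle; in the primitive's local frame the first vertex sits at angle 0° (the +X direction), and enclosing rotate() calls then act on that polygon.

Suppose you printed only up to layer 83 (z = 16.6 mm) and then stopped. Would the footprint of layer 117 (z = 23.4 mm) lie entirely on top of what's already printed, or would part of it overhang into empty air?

entirely on top

Compare the two slices. At z = 16.6: the cylinder is absent (z outside [0, 11]); the cube at (8.5, 3) is present — its section is the full 21×26 rectangle (area 546.00 mm²); the cube at (3, 10.5) is present — its section is the full 14.5×27 rectangle (area 391.50 mm²); Taking the union: the regions partially overlap — summed areas 937.50 mm² minus the doubly-counted overlap 166.50 mm² gives 771.00 mm² — area = 771.00 mm². At z = 23.4: the cylinder does not reach this height (z outside [0, 11]); the cube at (8.5, 3) does not reach this height (z outside [10.5, 17]); the cube at (3, 10.5) (footprint 14.5×27) is included at this height (area 391.50 mm²); Merging all regions: only the 14.5×27 cube at (3, 10.5) is present, so the union is just that shape — area = 391.50 mm². Checking containment: the cross-section at z = 23.4 is a subset of the cross-section at z = 16.6.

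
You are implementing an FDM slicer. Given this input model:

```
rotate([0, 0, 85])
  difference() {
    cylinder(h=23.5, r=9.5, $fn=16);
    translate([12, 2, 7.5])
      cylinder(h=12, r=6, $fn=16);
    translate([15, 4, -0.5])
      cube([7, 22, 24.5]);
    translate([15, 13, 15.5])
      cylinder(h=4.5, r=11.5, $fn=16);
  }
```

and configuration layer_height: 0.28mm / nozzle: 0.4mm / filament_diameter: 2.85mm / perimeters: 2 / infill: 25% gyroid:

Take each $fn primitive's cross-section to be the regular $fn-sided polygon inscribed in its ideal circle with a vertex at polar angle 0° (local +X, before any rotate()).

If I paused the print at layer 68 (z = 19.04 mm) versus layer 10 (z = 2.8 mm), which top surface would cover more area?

Layer 68 (z = 19.04): the cylinder: section is a regular 16-gon, circumradius r=9.5 (area = (16/2)·9.500²·sin(360°/16) = 276.30 mm²); the r=6 cylinder at (12, 2) gives a regular 16-gon of circumradius 6 (constant along its height) (area = (16/2)·6.000²·sin(360°/16) = 110.21 mm²); the cube at (15, 4) is present — its section is the full 7×22 rectangle (area 154.00 mm²); the r=11.5 cylinder at (15, 13) contributes a regular 16-gon of circumradius 11.5 (area = (16/2)·11.500²·sin(360°/16) = 404.88 mm²); After the difference (first − rest): starting from the r=9.5 cylinder (276.30 mm²), the r=6 cylinder at (12, 2) partially overlaps it — only the 19.06 mm² overlap (of its 110.21 mm²) is removed, clipping the outline; the 7×22 cube at (15, 4) misses the remaining region (no effect); the r=11.5 cylinder at (15, 13) partially overlaps it — only the 2.25 mm² overlap (of its 404.88 mm²) is removed, clipping the outline — area = 254.98 mm²; (whole slice rotated 85° about Z — lengths, areas and connectivity unchanged). So its area = 254.98 mm². Layer 10 (z = 2.8): the r=9.5 cylinder contributes a regular 16-gon of circumradius 9.5 (area = (16/2)·9.500²·sin(360°/16) = 276.30 mm²); the cylinder at (12, 2) does not reach this height (z outside [7.5, 19.5]); the cube at (15, 4) (footprint 7×22) is included at this height (area 154.00 mm²); the cylinder at (15, 13) does not reach this height (z outside [15.5, 20]); Taking the first minus the rest: starting from the r=9.5 cylinder (276.30 mm²), the 7×22 cube at (15, 4) misses the remaining region (no effect) — area = 276.30 mm²; (rotated 85° about Z; rotation is an isometry so areas/perimeters/island counts are preserved). So its area = 276.30 mm². Layer 10 is larger (276.30 vs 254.98 mm²).

layer 10 (z = 2.8 mm)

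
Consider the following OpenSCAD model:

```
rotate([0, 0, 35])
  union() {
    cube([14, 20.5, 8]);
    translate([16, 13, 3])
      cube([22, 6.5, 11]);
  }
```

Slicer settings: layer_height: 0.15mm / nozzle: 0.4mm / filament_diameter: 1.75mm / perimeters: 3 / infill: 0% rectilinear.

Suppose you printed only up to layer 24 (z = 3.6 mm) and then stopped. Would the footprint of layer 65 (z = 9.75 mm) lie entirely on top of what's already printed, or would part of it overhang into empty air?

Compare the two slices. At z = 3.6: the cube (footprint 14×20.5) is included at this height (area 287.00 mm²); the 22×6.5 cube at (16, 13) contributes its full rectangle (area 143.00 mm²); Combining (union): the 2 present regions are separate (no shared area or edge), so areas and boundary lengths simply add and each stays a separate island — area = 430.00 mm²; (whole slice rotated 35° about Z — lengths, areas and connectivity unchanged). At z = 9.75: the cube does not reach this height (z outside [0, 8]); the 22×6.5 cube at (16, 13) contributes its full rectangle (area 143.00 mm²); Taking the union: only the 22×6.5 cube at (16, 13) is present, so the union is just that shape — area = 143.00 mm²; (rotated 35° about Z; rotation is an isometry so areas/perimeters/island counts are preserved). Checking containment: the cross-section at z = 9.75 is a subset of the cross-section at z = 3.6.

entirely on top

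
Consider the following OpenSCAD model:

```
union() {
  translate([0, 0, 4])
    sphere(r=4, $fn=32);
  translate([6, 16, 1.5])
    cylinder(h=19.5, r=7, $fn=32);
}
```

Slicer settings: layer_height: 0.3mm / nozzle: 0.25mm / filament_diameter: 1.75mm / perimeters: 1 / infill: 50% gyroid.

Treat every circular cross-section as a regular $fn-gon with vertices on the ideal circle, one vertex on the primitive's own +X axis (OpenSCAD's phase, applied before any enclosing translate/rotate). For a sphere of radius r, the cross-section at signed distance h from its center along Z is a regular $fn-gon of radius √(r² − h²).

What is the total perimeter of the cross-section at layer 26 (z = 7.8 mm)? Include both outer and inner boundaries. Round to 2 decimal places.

51.75 mm

At z = 7.8 mm: the r=4 sphere contributes a regular 32-gon of circumradius √(4²−3.8²) = 1.249 (perimeter = 2·32·1.249·sin(180°/32) = 7.84 mm); the cylinder at (6, 16): section is a regular 32-gon, circumradius r=7 (perimeter = 2·32·7.000·sin(180°/32) = 43.91 mm); Taking the union: the 2 present regions are separate (no shared area or edge), so areas and boundary lengths simply add and each stays a separate island — boundary = 51.75 mm. Overall, the cross-section has 2 separate islands. Total boundary length (outer) = 51.75 mm.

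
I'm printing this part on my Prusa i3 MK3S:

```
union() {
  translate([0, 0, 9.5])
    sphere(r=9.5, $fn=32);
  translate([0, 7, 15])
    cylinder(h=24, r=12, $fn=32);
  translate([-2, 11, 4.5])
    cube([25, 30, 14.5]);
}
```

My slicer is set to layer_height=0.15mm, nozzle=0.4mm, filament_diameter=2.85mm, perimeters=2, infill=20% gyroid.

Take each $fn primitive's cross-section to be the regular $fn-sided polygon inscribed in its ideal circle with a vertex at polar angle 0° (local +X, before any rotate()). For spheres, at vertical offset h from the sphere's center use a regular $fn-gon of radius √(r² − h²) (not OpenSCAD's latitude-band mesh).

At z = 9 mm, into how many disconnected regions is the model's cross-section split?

2

At z = 9 mm: the r=9.5 sphere contributes a regular 32-gon of circumradius √(9.5²−0.5²) = 9.487; the cylinder at (0, 7) is absent (z outside [15, 39]); the 25×30 cube at (-2, 11) contributes its full rectangle; Combining (union): the 2 present regions are separate (no shared area or edge), so areas and boundary lengths simply add and each stays a separate island — 2 connected regions. The result has 2 disconnected regions.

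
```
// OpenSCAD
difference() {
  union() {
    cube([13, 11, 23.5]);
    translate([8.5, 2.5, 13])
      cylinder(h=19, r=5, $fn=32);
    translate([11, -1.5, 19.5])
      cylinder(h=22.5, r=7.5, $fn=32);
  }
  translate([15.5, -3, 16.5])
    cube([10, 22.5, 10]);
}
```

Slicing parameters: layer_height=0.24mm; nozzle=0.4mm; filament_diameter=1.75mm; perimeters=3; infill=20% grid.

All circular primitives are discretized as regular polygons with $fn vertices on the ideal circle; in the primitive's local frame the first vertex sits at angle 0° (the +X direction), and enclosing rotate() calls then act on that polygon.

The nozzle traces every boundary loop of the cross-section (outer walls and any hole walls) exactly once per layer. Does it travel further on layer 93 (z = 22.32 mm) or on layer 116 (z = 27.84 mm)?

Layer 93 (z = 22.32): the cube is present — its section is the full 13×11 rectangle (perimeter 48.00 mm); the cylinder at (8.5, 2.5): section is a regular 32-gon, circumradius r=5 (perimeter = 2·32·5.000·sin(180°/32) = 31.37 mm); the r=7.5 cylinder at (11, -1.5) gives a regular 32-gon of circumradius 7.5 (constant along its height) (perimeter = 2·32·7.500·sin(180°/32) = 47.05 mm); Merging all regions: the regions partially overlap (shared area 122.57 mm²), so the edge portions inside another operand are dropped and the merged outline is re-measured after clipping — boundary = 67.73 mm; the 10×22.5 cube at (15.5, -3) contributes its full rectangle (perimeter 65.00 mm); After the difference (first − rest): starting from that combined region, the 10×22.5 cube at (15.5, -3) partially overlaps it — only the 16.80 mm² overlap (of its 225.00 mm²) is removed, clipping the outline — boundary = 69.60 mm. So its perimeter = 69.60 mm. Layer 116 (z = 27.84): the cube is not intersected at this z (z outside [0, 23.5]); the r=5 cylinder at (8.5, 2.5) contributes a regular 32-gon of circumradius 5 (perimeter = 2·32·5.000·sin(180°/32) = 31.37 mm); the r=7.5 cylinder at (11, -1.5) contributes a regular 32-gon of circumradius 7.5 (perimeter = 2·32·7.500·sin(180°/32) = 47.05 mm); Taking the union: the regions partially overlap (shared area 60.50 mm²), so the edge portions inside another operand are dropped and the merged outline is re-measured after clipping — boundary = 50.16 mm; the cube at (15.5, -3) does not reach this height (z outside [16.5, 26.5]); Taking the first minus the rest: none of the subtracted shapes is present at this height, so the result so far is unchanged — boundary = 50.16 mm. So its perimeter = 50.16 mm. Layer 93 is larger (69.60 vs 50.16 mm).

layer 93 (z = 22.32 mm)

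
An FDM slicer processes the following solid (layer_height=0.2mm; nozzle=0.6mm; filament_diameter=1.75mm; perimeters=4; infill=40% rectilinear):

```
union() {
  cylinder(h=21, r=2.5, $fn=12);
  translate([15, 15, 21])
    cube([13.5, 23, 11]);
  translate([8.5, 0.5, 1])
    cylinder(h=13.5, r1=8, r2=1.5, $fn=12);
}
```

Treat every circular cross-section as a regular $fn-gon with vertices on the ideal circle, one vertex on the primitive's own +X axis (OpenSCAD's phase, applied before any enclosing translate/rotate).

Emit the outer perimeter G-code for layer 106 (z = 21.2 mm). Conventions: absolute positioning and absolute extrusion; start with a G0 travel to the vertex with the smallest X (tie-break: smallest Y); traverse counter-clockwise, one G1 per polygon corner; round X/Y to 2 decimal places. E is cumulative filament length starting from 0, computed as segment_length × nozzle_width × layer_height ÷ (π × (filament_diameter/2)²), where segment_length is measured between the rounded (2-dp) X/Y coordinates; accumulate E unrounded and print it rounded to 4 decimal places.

G0 X15.00 Y15.00 Z21.20
G1 X28.50 Y15.00 E0.6735
G1 X28.50 Y38.00 E1.8210
G1 X15.00 Y38.00 E2.4945
G1 X15.00 Y15.00 E3.6420

At z = 21.2 mm: the cylinder is absent (z outside [0, 21]); the 13.5×23 cube at (15, 15) contributes its full rectangle; the cone at (8.5, 0.5) is absent (z outside [1, 14.5]); Merging all regions: only the 13.5×23 cube at (15, 15) is present, so the union is just that shape — 1 connected region. The outline is a single polygon with 4 vertices. Extrusion per mm of travel: 0.6 × 0.2 / (π × 0.875²) = 0.049890. Accumulating E over each segment gives final E = 3.6420.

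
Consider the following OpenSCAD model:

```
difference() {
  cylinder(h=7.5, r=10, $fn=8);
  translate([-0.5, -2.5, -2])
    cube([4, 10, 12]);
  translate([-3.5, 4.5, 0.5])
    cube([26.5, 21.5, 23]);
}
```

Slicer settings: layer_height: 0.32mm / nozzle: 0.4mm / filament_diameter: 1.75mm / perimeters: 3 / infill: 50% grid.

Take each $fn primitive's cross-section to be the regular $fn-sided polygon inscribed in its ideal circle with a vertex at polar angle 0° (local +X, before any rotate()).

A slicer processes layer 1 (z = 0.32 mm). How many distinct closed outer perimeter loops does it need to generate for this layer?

1

At z = 0.32 mm: the r=10 cylinder contributes a regular 8-gon of circumradius 10; the cube at (-0.5, -2.5) is present — its section is the full 4×10 rectangle; the cube at (-3.5, 4.5) does not reach this height (z outside [0.5, 23.5]); Taking the first minus the rest: starting from the r=10 cylinder, the 4×10 cube at (-0.5, -2.5) lies wholly inside it (removes its full 40.00 mm² and its 28.00 mm outline becomes a hole wall) — 1 connected region with 1 hole. The result has 1 disconnected region.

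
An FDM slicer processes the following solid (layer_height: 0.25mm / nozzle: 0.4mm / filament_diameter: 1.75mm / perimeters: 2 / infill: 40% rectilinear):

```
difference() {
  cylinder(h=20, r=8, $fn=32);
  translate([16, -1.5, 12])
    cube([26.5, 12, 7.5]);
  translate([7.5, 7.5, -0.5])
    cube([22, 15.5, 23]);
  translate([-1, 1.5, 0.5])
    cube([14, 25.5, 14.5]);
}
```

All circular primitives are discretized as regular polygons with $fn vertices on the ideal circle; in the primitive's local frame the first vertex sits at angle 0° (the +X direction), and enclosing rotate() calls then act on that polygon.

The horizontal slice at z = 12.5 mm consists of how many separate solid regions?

1

At z = 12.5 mm: the r=8 cylinder contributes a regular 32-gon of circumradius 8; the cube at (16, -1.5) is present — its section is the full 26.5×12 rectangle; the cube at (7.5, 7.5) is present — its section is the full 22×15.5 rectangle; the cube at (-1, 1.5) (footprint 14×25.5) is included at this height; After the difference (first − rest): starting from the r=8 cylinder, the 26.5×12 cube at (16, -1.5) misses the remaining region (no effect); the 22×15.5 cube at (7.5, 7.5) misses the remaining region (no effect); the 14×25.5 cube at (-1, 1.5) partially overlaps it — only the 44.50 mm² overlap (of its 357.00 mm²) is removed, clipping the outline — 1 connected region. The result has 1 disconnected region.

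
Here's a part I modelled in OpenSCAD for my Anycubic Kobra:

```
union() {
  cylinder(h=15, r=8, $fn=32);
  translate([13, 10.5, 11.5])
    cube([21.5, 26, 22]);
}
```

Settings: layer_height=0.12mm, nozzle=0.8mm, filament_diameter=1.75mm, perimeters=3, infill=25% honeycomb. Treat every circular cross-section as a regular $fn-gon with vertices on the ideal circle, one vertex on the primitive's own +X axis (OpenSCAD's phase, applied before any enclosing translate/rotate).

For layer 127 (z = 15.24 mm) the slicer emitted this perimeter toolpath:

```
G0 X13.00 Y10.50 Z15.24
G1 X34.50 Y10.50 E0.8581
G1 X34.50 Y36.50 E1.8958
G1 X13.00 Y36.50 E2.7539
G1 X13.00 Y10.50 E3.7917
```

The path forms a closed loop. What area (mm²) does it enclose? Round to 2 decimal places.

559.00 mm²

Apply the shoelace formula to the sequence of (X, Y) vertices; enclosed area = 559.00 mm².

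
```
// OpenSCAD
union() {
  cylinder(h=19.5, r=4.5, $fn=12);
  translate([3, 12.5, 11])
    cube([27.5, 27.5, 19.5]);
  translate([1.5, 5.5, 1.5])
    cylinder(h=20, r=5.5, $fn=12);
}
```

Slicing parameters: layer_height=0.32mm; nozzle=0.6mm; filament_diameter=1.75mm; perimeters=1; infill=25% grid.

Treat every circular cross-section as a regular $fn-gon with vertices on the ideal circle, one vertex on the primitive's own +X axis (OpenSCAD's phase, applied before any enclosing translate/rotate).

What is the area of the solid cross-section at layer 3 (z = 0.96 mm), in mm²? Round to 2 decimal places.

60.75 mm²

At z = 0.96 mm: the r=4.5 cylinder contributes a regular 12-gon of circumradius 4.5 (area = (12/2)·4.500²·sin(360°/12) = 60.75 mm²); the cube at (3, 12.5) is not intersected at this z (z outside [11, 30.5]); the cylinder at (1.5, 5.5) is not intersected at this z (z outside [1.5, 21.5]); Combining (union): only the r=4.5 cylinder is present, so the union is just that shape — area = 60.75 mm². Overall, the cross-section is a single solid region. Net area = 60.75 mm².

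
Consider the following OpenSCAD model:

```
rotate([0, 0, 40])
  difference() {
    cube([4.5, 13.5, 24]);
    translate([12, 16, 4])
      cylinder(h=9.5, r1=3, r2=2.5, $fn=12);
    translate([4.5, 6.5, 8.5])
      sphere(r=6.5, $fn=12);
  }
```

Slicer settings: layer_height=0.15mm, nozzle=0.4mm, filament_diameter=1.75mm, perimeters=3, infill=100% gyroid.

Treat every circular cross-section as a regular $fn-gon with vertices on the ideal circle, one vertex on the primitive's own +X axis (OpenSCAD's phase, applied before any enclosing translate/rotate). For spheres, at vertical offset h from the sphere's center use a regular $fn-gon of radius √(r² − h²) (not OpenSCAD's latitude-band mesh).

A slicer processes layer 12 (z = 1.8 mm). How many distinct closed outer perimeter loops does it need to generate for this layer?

1

At z = 1.8 mm: the cube is present — its section is the full 4.5×13.5 rectangle; the cone at (12, 16) is absent (z outside [4, 13.5]); the sphere at (4.5, 6.5) is absent (|z−center|=6.700 > r=6.5); Subtracting the remaining from the first: none of the subtracted shapes is present at this height, so the 4.5×13.5 cube is unchanged — 1 connected region; (whole slice rotated 40° about Z — lengths, areas and connectivity unchanged). The result has 1 disconnected region.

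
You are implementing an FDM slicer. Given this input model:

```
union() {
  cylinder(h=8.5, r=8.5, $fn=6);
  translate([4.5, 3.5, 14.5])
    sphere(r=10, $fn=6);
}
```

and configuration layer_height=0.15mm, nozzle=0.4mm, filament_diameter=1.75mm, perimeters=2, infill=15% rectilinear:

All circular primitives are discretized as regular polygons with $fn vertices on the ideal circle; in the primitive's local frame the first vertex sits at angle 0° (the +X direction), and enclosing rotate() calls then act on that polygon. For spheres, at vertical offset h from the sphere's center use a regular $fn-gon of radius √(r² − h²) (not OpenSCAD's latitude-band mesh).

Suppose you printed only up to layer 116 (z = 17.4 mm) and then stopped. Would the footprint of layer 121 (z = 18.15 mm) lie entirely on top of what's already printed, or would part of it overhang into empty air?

Compare the two slices. At z = 17.4: the cylinder is not intersected at this z (z outside [0, 8.5]); the sphere at (4.5, 3.5): section is a regular 6-gon, circumradius = √(r²−h²) = √(10²−2.9²) = 9.570 (area = (6/2)·9.570²·sin(360°/6) = 237.96 mm²); Combining (union): only the r=10 sphere at (4.5, 3.5) is present, so the union is just that shape — area = 237.96 mm². At z = 18.15: the cylinder is absent (z outside [0, 8.5]); the sphere at (4.5, 3.5): section is a regular 6-gon, circumradius = √(r²−h²) = √(10²−3.65²) = 9.310 (area = (6/2)·9.310²·sin(360°/6) = 225.19 mm²); Merging all regions: only the r=10 sphere at (4.5, 3.5) is present, so the union is just that shape — area = 225.19 mm². Checking containment: the cross-section at z = 18.15 is a subset of the cross-section at z = 17.4.

entirely on top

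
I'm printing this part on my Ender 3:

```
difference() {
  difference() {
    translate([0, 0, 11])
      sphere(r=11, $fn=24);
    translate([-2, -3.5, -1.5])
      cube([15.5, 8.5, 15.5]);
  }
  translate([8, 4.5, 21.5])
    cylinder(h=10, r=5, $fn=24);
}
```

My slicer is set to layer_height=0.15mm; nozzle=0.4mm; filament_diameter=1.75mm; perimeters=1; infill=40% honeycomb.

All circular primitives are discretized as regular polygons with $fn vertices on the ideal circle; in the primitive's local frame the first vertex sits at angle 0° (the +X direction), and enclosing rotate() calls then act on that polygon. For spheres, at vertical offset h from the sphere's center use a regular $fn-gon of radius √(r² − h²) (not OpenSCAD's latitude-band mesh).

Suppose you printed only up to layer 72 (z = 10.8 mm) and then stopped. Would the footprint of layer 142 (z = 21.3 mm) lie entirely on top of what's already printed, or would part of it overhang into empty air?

part overhangs

Compare the two slices. At z = 10.8: the r=11 sphere contributes a regular 24-gon of circumradius √(11²−0.2²) = 10.998 (area = (24/2)·10.998²·sin(360°/24) = 375.68 mm²); the 15.5×8.5 cube at (-2, -3.5) contributes its full rectangle (area 131.75 mm²); After the difference (first − rest): starting from the r=11 sphere (375.68 mm²), the 15.5×8.5 cube at (-2, -3.5) partially overlaps it — only the 107.32 mm² overlap (of its 131.75 mm²) is removed, clipping the outline — area = 268.36 mm²; the cylinder at (8, 4.5) is absent (z outside [21.5, 31.5]); Taking the first minus the rest: none of the subtracted shapes is present at this height, so that combined region is unchanged — area = 268.36 mm². At z = 21.3: the r=11 sphere contributes a regular 24-gon of circumradius √(11²−10.3²) = 3.861 (area = (24/2)·3.861²·sin(360°/24) = 46.31 mm²); the cube at (-2, -3.5) does not reach this height (z outside [-1.5, 14]); Subtracting the remaining from the first: none of the subtracted shapes is present at this height, so the r=11 sphere is unchanged — area = 46.31 mm²; the cylinder at (8, 4.5) is absent (z outside [21.5, 31.5]); Taking the first minus the rest: none of the subtracted shapes is present at this height, so the result so far is unchanged — area = 46.31 mm². Checking containment: at z = 21.3 the cross-section extends beyond the z = 10.8 cross-section by about 37.07 mm².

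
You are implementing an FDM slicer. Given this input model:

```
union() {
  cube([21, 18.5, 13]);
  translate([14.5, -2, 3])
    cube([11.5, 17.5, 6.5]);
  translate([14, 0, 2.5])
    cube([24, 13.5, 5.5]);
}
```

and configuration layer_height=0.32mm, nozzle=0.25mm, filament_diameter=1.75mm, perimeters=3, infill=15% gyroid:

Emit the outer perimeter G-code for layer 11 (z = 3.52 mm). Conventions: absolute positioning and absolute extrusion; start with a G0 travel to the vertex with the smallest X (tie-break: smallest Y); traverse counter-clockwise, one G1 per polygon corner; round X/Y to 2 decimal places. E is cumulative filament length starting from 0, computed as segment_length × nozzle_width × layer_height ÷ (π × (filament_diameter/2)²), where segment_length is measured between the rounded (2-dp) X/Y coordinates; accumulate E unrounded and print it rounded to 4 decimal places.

G0 X0.00 Y0.00 Z3.52
G1 X14.50 Y0.00 E0.4823
G1 X14.50 Y-2.00 E0.5488
G1 X26.00 Y-2.00 E0.9313
G1 X26.00 Y0.00 E0.9978
G1 X38.00 Y0.00 E1.3969
G1 X38.00 Y13.50 E1.8459
G1 X26.00 Y13.50 E2.2451
G1 X26.00 Y15.50 E2.3116
G1 X21.00 Y15.50 E2.4779
G1 X21.00 Y18.50 E2.5777
G1 X0.00 Y18.50 E3.2761
G1 X0.00 Y0.00 E3.8914

At z = 3.52 mm: the cube (footprint 21×18.5) is included at this height; the cube at (14.5, -2) is present — its section is the full 11.5×17.5 rectangle; the cube at (14, 0) (footprint 24×13.5) is included at this height; Taking the union: the regions partially overlap (shared area 262.75 mm²), so overlapping operands fuse into one piece — 1 connected region. The outline is a single polygon with 12 vertices. Extrusion per mm of travel: 0.25 × 0.32 / (π × 0.875²) = 0.033260. Accumulating E over each segment gives final E = 3.8914.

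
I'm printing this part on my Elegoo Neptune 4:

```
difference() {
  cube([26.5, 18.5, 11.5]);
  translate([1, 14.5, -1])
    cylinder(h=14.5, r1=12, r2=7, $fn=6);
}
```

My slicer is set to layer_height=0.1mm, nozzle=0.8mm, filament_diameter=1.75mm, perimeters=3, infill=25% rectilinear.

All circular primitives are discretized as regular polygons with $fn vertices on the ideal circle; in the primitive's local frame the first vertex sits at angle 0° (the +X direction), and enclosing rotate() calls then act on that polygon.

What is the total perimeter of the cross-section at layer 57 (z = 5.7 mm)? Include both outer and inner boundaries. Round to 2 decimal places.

89.38 mm

At z = 5.7 mm: the cube (footprint 26.5×18.5) is included at this height (perimeter 90.00 mm); the cone at (1, 14.5) contributes a regular 6-gon of circumradius 9.690 (interpolated between r1=12 and r2=7 at t=0.462) (perimeter = 2·6·9.690·sin(180°/6) = 58.14 mm); Subtracting the remaining from the first: starting from the 26.5×18.5 cube, the cone at (1, 14.5) partially overlaps it — only the 107.51 mm² overlap (of its 243.93 mm²) is removed, clipping the outline — boundary = 89.38 mm. Overall, the cross-section is a single solid region. Total boundary length (outer) = 89.38 mm.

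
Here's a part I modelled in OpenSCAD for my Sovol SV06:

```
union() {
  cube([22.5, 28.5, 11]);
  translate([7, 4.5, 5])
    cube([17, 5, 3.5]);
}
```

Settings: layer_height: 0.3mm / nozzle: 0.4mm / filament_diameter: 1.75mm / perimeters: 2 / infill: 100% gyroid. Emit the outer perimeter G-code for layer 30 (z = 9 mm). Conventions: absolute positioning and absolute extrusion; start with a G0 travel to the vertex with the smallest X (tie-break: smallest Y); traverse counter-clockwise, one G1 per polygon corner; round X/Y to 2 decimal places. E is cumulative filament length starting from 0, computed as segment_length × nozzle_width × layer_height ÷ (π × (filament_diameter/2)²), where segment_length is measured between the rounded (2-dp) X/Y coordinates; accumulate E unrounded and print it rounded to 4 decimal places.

G0 X0.00 Y0.00 Z9.00
G1 X22.50 Y0.00 E1.1225
G1 X22.50 Y28.50 E2.5444
G1 X0.00 Y28.50 E3.6669
G1 X0.00 Y0.00 E5.0888

At z = 9 mm: the 22.5×28.5 cube contributes its full rectangle; the cube at (7, 4.5) is not intersected at this z (z outside [5, 8.5]); Merging all regions: only the 22.5×28.5 cube is present, so the union is just that shape — 1 connected region. The outline is a single polygon with 4 vertices. Extrusion per mm of travel: 0.4 × 0.3 / (π × 0.875²) = 0.049890. Accumulating E over each segment gives final E = 5.0888.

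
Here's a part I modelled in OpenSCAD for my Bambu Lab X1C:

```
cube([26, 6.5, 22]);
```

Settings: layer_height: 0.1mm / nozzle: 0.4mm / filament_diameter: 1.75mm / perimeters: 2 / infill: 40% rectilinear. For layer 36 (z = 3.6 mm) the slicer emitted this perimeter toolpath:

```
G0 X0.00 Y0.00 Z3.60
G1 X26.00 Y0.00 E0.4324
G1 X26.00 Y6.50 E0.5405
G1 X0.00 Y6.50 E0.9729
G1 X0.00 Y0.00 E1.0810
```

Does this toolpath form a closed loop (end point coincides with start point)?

Start point (G0): (0.00, 0.00). End point (last G1): the path returns to the start — closed.

yes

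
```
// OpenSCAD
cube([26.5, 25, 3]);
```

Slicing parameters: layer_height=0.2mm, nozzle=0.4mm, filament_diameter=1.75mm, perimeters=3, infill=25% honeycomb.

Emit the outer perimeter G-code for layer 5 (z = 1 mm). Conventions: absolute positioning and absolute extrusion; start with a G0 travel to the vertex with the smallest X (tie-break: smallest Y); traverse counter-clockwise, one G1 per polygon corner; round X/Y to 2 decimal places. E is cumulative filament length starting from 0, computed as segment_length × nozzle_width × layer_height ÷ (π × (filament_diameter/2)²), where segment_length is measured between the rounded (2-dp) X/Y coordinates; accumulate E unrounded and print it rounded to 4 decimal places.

At z = 1 mm: the cube is present — its section is the full 26.5×25 rectangle. The outline is a single polygon with 4 vertices. Extrusion per mm of travel: 0.4 × 0.2 / (π × 0.875²) = 0.033260. Accumulating E over each segment gives final E = 3.4258.

G0 X0.00 Y0.00 Z1.00
G1 X26.50 Y0.00 E0.8814
G1 X26.50 Y25.00 E1.7129
G1 X0.00 Y25.00 E2.5943
G1 X0.00 Y0.00 E3.4258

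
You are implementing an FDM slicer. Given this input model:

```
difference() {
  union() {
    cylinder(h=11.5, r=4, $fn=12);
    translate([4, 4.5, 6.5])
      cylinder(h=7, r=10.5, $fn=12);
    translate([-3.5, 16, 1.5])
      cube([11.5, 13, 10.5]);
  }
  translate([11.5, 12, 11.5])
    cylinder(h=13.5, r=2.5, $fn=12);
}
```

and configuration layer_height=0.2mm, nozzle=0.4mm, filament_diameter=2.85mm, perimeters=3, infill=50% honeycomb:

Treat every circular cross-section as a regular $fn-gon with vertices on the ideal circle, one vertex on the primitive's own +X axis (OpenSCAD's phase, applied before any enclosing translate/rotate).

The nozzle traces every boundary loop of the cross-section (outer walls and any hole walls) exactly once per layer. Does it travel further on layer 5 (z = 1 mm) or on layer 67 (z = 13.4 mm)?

layer 67 (z = 13.4 mm)

Layer 5 (z = 1): the r=4 cylinder gives a regular 12-gon of circumradius 4 (constant along its height) (perimeter = 2·12·4.000·sin(180°/12) = 24.85 mm); the cylinder at (4, 4.5) is not intersected at this z (z outside [6.5, 13.5]); the cube at (-3.5, 16) is not intersected at this z (z outside [1.5, 12]); Taking the union: only the r=4 cylinder is present, so the union is just that shape — boundary = 24.85 mm; the cylinder at (11.5, 12) is not intersected at this z (z outside [11.5, 25]); After the difference (first − rest): none of the subtracted shapes is present at this height, so the result so far is unchanged — boundary = 24.85 mm. So its perimeter = 24.85 mm. Layer 67 (z = 13.4): the cylinder does not reach this height (z outside [0, 11.5]); the r=10.5 cylinder at (4, 4.5) gives a regular 12-gon of circumradius 10.5 (constant along its height) (perimeter = 2·12·10.500·sin(180°/12) = 65.22 mm); the cube at (-3.5, 16) does not reach this height (z outside [1.5, 12]); Merging all regions: only the r=10.5 cylinder at (4, 4.5) is present, so the union is just that shape — boundary = 65.22 mm; the r=2.5 cylinder at (11.5, 12) contributes a regular 12-gon of circumradius 2.5 (perimeter = 2·12·2.500·sin(180°/12) = 15.53 mm); Subtracting the remaining from the first: starting from the result so far, the r=2.5 cylinder at (11.5, 12) partially overlaps it — only the 7.13 mm² overlap (of its 18.75 mm²) is removed, clipping the outline — boundary = 67.23 mm. So its perimeter = 67.23 mm. Layer 67 is larger (67.23 vs 24.85 mm).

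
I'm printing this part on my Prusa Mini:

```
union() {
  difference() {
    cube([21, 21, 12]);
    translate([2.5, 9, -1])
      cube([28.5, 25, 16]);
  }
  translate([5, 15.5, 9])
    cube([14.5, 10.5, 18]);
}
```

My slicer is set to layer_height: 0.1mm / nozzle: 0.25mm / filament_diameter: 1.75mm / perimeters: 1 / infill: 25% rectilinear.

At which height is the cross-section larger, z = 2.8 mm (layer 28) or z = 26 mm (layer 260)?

Layer 28 (z = 2.8): the cube is present — its section is the full 21×21 rectangle (area 441.00 mm²); the 28.5×25 cube at (2.5, 9) contributes its full rectangle (area 712.50 mm²); Taking the first minus the rest: starting from the 21×21 cube (441.00 mm²), the 28.5×25 cube at (2.5, 9) partially overlaps it — only the 222.00 mm² overlap (of its 712.50 mm²) is removed, clipping the outline — area = 219.00 mm²; the cube at (5, 15.5) is absent (z outside [9, 27]); Combining (union): only the result so far is present, so the union is just that shape — area = 219.00 mm². So its area = 219.00 mm². Layer 260 (z = 26): the cube is not intersected at this z (z outside [0, 12]); the cube at (2.5, 9) is absent (z outside [-1, 15]); After the difference (first − rest): the first operand is absent here, so nothing remains; the cube at (5, 15.5) (footprint 14.5×10.5) is included at this height (area 152.25 mm²); Taking the union: only the 14.5×10.5 cube at (5, 15.5) is present, so the union is just that shape — area = 152.25 mm². So its area = 152.25 mm². Layer 28 is larger (219.00 vs 152.25 mm²).

layer 28 (z = 2.8 mm)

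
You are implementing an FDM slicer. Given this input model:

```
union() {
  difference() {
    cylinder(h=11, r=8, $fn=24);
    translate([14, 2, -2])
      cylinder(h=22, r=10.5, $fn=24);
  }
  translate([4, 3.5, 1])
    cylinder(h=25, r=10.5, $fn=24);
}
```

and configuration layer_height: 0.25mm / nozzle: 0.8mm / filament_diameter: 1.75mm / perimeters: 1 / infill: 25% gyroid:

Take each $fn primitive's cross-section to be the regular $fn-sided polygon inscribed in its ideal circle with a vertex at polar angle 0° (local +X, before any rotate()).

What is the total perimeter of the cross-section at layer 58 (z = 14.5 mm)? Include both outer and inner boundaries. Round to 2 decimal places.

At z = 14.5 mm: the cylinder is not intersected at this z (z outside [0, 11]); the r=10.5 cylinder at (14, 2) contributes a regular 24-gon of circumradius 10.5 (perimeter = 2·24·10.500·sin(180°/24) = 65.79 mm); Taking the first minus the rest: the first operand is absent here, so nothing remains; the r=10.5 cylinder at (4, 3.5) contributes a regular 24-gon of circumradius 10.5 (perimeter = 2·24·10.500·sin(180°/24) = 65.79 mm); Taking the union: only the r=10.5 cylinder at (4, 3.5) is present, so the union is just that shape — boundary = 65.79 mm. Overall, the cross-section is a single solid region. Total boundary length (outer) = 65.79 mm.

65.79 mm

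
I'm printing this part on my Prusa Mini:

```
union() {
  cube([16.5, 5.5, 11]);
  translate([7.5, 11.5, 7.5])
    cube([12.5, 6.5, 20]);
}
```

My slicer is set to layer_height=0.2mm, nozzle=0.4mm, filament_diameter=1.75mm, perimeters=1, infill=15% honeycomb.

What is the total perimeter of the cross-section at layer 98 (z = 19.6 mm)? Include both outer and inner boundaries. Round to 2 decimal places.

At z = 19.6 mm: the cube does not reach this height (z outside [0, 11]); the cube at (7.5, 11.5) (footprint 12.5×6.5) is included at this height (perimeter 38.00 mm); Taking the union: only the 12.5×6.5 cube at (7.5, 11.5) is present, so the union is just that shape — boundary = 38.00 mm. Overall, the cross-section is a single solid region. Total boundary length (outer) = 38.00 mm.

38.00 mm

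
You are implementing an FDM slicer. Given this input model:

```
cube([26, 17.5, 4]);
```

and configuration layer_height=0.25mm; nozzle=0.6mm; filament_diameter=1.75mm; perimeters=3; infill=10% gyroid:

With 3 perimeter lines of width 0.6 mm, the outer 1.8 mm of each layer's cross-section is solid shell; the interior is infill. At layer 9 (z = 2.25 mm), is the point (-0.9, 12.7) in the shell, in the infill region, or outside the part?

outside

At z = 2.25 mm: the cube is present — its section is the full 26×17.5 rectangle. Overall, the cross-section is a single solid region. The nearest boundary edge runs (0.00, 17.50)→(0.00, 0.00); distance from the point to it = 0.90 mm. The point is not inside any of the regions above, so it lies outside the cross-section (0.90 mm from the nearest boundary).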